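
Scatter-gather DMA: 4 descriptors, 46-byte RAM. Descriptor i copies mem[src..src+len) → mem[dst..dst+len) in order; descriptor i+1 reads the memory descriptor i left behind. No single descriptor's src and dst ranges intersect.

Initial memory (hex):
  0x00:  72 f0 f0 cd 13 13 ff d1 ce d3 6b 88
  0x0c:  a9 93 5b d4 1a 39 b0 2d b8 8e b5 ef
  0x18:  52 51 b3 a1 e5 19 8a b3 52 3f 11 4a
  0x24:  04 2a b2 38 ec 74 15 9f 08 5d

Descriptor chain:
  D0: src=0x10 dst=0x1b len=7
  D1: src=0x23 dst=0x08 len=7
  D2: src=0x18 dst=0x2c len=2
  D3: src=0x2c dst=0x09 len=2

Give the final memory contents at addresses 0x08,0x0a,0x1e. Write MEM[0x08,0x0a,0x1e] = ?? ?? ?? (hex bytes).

MEM[0x08,0x0a,0x1e] = 4a 51 2d

  after D0: wrote 7B at 0x1b = 1a39b02db88eb5
  after D1: wrote 7B at 0x08 = 4a042ab238ec74
  after D2: wrote 2B at 0x2c = 5251
  after D3: wrote 2B at 0x09 = 5251
query mem[0x08]=0x4a, mem[0x0a]=0x51, mem[0x1e]=0x2d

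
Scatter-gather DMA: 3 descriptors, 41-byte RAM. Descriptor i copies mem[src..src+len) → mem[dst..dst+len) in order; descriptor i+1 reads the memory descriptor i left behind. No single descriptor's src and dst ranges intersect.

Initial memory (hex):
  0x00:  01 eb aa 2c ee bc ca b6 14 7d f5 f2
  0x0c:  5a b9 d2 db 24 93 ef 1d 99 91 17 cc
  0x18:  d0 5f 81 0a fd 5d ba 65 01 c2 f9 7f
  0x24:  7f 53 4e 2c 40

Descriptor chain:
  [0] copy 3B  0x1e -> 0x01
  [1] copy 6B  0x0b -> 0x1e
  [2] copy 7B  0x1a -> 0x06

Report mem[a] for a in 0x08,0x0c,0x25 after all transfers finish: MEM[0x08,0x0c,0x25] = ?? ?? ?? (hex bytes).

[0] 0x1e->0x01 len=3 : ba 65 01
[1] 0x0b->0x1e len=6 : f2 5a b9 d2 db 24
[2] 0x1a->0x06 len=7 : 81 0a fd 5d f2 5a b9
query mem[0x08]=0xfd, mem[0x0c]=0xb9, mem[0x25]=0x53

MEM[0x08,0x0c,0x25] = fd b9 53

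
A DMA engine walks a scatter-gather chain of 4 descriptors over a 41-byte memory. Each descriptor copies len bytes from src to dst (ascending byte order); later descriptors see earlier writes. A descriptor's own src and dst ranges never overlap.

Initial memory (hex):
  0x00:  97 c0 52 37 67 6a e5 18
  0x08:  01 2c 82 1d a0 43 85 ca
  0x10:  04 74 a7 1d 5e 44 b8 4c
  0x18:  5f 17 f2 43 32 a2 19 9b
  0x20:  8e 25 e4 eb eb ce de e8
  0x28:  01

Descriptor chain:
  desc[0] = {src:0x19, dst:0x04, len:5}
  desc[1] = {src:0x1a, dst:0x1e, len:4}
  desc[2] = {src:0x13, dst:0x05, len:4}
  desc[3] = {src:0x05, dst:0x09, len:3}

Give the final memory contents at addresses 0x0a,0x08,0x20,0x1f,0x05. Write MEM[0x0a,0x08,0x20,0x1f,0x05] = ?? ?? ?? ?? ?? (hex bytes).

MEM[0x0a,0x08,0x20,0x1f,0x05] = 5e b8 32 43 1d

[0] 0x19->0x04 len=5 : 17 f2 43 32 a2
[1] 0x1a->0x1e len=4 : f2 43 32 a2
[2] 0x13->0x05 len=4 : 1d 5e 44 b8
[3] 0x05->0x09 len=3 : 1d 5e 44
query mem[0x0a]=0x5e, mem[0x08]=0xb8, mem[0x20]=0x32, mem[0x1f]=0x43, mem[0x05]=0x1d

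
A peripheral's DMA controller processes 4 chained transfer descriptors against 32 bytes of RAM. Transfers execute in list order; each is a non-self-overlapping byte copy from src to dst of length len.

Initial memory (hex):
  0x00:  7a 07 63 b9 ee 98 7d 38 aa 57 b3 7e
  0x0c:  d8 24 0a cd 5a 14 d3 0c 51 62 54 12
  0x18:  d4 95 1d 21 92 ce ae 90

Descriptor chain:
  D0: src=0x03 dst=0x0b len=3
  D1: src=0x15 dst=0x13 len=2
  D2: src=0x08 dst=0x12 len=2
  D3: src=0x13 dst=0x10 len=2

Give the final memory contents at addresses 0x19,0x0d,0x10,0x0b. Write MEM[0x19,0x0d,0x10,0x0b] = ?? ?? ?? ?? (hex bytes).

#0 dst[0x0b+3] := {0xb9,0xee,0x98}
#1 dst[0x13+2] := {0x62,0x54}
#2 dst[0x12+2] := {0xaa,0x57}
#3 dst[0x10+2] := {0x57,0x54}
query mem[0x19]=0x95, mem[0x0d]=0x98, mem[0x10]=0x57, mem[0x0b]=0xb9

MEM[0x19,0x0d,0x10,0x0b] = 95 98 57 b9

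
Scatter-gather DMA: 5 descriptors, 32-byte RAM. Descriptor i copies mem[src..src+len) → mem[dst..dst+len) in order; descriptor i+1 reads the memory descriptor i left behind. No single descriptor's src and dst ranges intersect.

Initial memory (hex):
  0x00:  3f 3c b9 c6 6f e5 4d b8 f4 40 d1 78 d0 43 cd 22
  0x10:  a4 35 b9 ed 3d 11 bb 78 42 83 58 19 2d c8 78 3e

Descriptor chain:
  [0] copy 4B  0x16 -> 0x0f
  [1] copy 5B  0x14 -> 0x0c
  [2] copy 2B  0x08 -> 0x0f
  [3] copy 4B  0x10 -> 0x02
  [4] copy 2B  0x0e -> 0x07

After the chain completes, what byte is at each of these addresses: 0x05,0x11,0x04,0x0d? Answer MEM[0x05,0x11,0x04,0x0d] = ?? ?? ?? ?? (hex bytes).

MEM[0x05,0x11,0x04,0x0d] = ed 42 83 11

#0 dst[0x0f+4] := {0xbb,0x78,0x42,0x83}
#1 dst[0x0c+5] := {0x3d,0x11,0xbb,0x78,0x42}
#2 dst[0x0f+2] := {0xf4,0x40}
#3 dst[0x02+4] := {0x40,0x42,0x83,0xed}
#4 dst[0x07+2] := {0xbb,0xf4}
query mem[0x05]=0xed, mem[0x11]=0x42, mem[0x04]=0x83, mem[0x0d]=0x11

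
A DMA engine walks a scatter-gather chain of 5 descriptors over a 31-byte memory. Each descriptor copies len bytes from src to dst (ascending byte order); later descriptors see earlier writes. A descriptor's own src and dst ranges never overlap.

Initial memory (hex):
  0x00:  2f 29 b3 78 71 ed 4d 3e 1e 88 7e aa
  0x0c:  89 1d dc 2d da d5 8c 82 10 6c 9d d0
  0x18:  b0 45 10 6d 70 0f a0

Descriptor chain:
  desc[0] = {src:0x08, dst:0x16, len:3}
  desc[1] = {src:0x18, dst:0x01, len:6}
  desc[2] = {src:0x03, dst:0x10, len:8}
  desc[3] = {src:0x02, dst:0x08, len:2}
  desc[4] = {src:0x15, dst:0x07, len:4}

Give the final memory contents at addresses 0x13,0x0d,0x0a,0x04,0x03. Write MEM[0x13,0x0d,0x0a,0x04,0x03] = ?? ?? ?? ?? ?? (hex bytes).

[0] 0x08->0x16 len=3 : 1e 88 7e
[1] 0x18->0x01 len=6 : 7e 45 10 6d 70 0f
[2] 0x03->0x10 len=8 : 10 6d 70 0f 3e 1e 88 7e
[3] 0x02->0x08 len=2 : 45 10
[4] 0x15->0x07 len=4 : 1e 88 7e 7e
query mem[0x13]=0x0f, mem[0x0d]=0x1d, mem[0x0a]=0x7e, mem[0x04]=0x6d, mem[0x03]=0x10

MEM[0x13,0x0d,0x0a,0x04,0x03] = 0f 1d 7e 6d 10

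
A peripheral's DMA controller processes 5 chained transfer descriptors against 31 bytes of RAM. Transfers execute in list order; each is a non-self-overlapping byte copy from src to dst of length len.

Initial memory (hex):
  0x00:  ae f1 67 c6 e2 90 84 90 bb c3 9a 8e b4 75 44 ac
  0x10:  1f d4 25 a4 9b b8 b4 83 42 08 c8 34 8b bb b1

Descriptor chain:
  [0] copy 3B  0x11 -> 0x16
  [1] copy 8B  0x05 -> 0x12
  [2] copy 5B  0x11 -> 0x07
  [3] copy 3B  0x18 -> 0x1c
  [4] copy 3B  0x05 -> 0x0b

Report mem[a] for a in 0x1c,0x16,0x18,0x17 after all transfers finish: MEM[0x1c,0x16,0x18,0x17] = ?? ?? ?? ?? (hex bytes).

#0 dst[0x16+3] := {0xd4,0x25,0xa4}
#1 dst[0x12+8] := {0x90,0x84,0x90,0xbb,0xc3,0x9a,0x8e,0xb4}
#2 dst[0x07+5] := {0xd4,0x90,0x84,0x90,0xbb}
#3 dst[0x1c+3] := {0x8e,0xb4,0xc8}
#4 dst[0x0b+3] := {0x90,0x84,0xd4}
query mem[0x1c]=0x8e, mem[0x16]=0xc3, mem[0x18]=0x8e, mem[0x17]=0x9a

MEM[0x1c,0x16,0x18,0x17] = 8e c3 8e 9a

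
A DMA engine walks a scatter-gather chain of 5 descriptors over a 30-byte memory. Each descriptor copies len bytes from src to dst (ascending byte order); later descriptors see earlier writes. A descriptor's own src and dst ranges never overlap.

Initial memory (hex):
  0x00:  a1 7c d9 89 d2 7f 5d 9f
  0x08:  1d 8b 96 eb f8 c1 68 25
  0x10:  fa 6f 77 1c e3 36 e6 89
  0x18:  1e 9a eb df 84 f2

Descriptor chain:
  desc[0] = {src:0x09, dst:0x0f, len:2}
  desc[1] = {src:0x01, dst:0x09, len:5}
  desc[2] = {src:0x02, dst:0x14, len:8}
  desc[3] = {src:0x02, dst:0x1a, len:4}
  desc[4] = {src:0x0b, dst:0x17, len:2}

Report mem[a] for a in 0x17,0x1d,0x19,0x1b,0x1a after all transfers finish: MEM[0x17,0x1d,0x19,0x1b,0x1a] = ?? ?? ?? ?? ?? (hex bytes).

MEM[0x17,0x1d,0x19,0x1b,0x1a] = 89 7f 9f 89 d9

#0 dst[0x0f+2] := {0x8b,0x96}
#1 dst[0x09+5] := {0x7c,0xd9,0x89,0xd2,0x7f}
#2 dst[0x14+8] := {0xd9,0x89,0xd2,0x7f,0x5d,0x9f,0x1d,0x7c}
#3 dst[0x1a+4] := {0xd9,0x89,0xd2,0x7f}
#4 dst[0x17+2] := {0x89,0xd2}
query mem[0x17]=0x89, mem[0x1d]=0x7f, mem[0x19]=0x9f, mem[0x1b]=0x89, mem[0x1a]=0xd9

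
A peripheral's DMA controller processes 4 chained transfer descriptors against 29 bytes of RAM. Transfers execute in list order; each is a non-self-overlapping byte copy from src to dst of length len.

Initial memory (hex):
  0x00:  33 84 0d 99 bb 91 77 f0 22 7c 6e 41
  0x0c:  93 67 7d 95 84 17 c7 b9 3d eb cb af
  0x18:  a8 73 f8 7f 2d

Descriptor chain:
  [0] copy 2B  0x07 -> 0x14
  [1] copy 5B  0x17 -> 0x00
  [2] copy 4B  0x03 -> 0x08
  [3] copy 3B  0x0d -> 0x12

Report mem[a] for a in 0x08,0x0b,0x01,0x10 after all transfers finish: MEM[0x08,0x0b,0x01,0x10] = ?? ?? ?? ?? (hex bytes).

MEM[0x08,0x0b,0x01,0x10] = f8 77 a8 84

#0 dst[0x14+2] := {0xf0,0x22}
#1 dst[0x00+5] := {0xaf,0xa8,0x73,0xf8,0x7f}
#2 dst[0x08+4] := {0xf8,0x7f,0x91,0x77}
#3 dst[0x12+3] := {0x67,0x7d,0x95}
query mem[0x08]=0xf8, mem[0x0b]=0x77, mem[0x01]=0xa8, mem[0x10]=0x84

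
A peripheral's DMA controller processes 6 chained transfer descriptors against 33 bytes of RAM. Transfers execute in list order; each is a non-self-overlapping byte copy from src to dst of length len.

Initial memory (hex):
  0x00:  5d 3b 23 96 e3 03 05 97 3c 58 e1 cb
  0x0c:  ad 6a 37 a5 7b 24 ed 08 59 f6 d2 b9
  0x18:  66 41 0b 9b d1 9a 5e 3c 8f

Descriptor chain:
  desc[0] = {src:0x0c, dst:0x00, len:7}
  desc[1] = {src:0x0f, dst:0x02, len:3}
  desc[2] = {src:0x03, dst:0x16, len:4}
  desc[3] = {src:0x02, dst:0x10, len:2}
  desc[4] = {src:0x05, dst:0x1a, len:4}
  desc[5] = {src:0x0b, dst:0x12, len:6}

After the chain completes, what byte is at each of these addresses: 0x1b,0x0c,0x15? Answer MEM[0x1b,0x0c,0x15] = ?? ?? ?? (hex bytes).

MEM[0x1b,0x0c,0x15] = ed ad 37

#0 dst[0x00+7] := {0xad,0x6a,0x37,0xa5,0x7b,0x24,0xed}
#1 dst[0x02+3] := {0xa5,0x7b,0x24}
#2 dst[0x16+4] := {0x7b,0x24,0x24,0xed}
#3 dst[0x10+2] := {0xa5,0x7b}
#4 dst[0x1a+4] := {0x24,0xed,0x97,0x3c}
#5 dst[0x12+6] := {0xcb,0xad,0x6a,0x37,0xa5,0xa5}
query mem[0x1b]=0xed, mem[0x0c]=0xad, mem[0x15]=0x37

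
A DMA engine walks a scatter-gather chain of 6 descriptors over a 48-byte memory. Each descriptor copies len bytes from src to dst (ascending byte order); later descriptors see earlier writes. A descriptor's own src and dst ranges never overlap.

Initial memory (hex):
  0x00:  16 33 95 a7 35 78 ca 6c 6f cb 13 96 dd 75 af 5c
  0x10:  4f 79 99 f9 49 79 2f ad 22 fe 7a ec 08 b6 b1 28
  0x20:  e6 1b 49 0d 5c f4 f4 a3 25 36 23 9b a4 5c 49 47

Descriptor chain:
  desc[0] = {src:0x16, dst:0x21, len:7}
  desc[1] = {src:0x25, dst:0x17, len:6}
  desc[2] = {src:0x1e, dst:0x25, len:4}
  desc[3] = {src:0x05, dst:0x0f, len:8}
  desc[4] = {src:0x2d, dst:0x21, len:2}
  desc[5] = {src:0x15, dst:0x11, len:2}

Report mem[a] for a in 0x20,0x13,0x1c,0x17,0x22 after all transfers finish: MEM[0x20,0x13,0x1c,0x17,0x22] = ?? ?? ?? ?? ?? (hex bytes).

MEM[0x20,0x13,0x1c,0x17,0x22] = e6 cb 23 7a 49

D0: mem[0x21..0x27] <- [2f ad 22 fe 7a ec 08]
D1: mem[0x17..0x1c] <- [7a ec 08 25 36 23]
D2: mem[0x25..0x28] <- [b1 28 e6 2f]
D3: mem[0x0f..0x16] <- [78 ca 6c 6f cb 13 96 dd]
D4: mem[0x21..0x22] <- [5c 49]
D5: mem[0x11..0x12] <- [96 dd]
query mem[0x20]=0xe6, mem[0x13]=0xcb, mem[0x1c]=0x23, mem[0x17]=0x7a, mem[0x22]=0x49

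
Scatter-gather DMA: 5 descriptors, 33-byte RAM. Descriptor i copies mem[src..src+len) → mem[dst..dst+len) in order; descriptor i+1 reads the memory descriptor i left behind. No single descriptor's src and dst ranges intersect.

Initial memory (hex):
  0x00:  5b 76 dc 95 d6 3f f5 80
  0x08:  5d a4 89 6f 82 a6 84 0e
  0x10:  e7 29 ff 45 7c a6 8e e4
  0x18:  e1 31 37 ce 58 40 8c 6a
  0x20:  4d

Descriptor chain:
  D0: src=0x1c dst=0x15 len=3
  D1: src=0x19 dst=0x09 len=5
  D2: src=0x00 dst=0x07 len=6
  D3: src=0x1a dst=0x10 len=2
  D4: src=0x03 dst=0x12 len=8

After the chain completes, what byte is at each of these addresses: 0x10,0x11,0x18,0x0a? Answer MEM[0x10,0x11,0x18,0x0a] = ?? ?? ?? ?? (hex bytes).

D0: mem[0x15..0x17] <- [58 40 8c]
D1: mem[0x09..0x0d] <- [31 37 ce 58 40]
D2: mem[0x07..0x0c] <- [5b 76 dc 95 d6 3f]
D3: mem[0x10..0x11] <- [37 ce]
D4: mem[0x12..0x19] <- [95 d6 3f f5 5b 76 dc 95]
query mem[0x10]=0x37, mem[0x11]=0xce, mem[0x18]=0xdc, mem[0x0a]=0x95

MEM[0x10,0x11,0x18,0x0a] = 37 ce dc 95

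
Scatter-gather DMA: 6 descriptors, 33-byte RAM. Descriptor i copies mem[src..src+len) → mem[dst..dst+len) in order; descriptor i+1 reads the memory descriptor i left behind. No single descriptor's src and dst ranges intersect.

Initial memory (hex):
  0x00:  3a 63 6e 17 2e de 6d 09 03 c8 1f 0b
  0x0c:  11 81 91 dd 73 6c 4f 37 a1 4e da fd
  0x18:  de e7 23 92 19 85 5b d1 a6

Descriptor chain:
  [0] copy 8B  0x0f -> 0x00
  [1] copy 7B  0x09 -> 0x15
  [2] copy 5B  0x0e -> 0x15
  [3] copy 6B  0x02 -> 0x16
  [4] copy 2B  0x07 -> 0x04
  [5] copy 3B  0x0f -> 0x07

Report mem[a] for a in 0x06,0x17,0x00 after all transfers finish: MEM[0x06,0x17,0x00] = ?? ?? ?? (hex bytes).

MEM[0x06,0x17,0x00] = 4e 4f dd

D0: mem[0x00..0x07] <- [dd 73 6c 4f 37 a1 4e da]
D1: mem[0x15..0x1b] <- [c8 1f 0b 11 81 91 dd]
D2: mem[0x15..0x19] <- [91 dd 73 6c 4f]
D3: mem[0x16..0x1b] <- [6c 4f 37 a1 4e da]
D4: mem[0x04..0x05] <- [da 03]
D5: mem[0x07..0x09] <- [dd 73 6c]
query mem[0x06]=0x4e, mem[0x17]=0x4f, mem[0x00]=0xdd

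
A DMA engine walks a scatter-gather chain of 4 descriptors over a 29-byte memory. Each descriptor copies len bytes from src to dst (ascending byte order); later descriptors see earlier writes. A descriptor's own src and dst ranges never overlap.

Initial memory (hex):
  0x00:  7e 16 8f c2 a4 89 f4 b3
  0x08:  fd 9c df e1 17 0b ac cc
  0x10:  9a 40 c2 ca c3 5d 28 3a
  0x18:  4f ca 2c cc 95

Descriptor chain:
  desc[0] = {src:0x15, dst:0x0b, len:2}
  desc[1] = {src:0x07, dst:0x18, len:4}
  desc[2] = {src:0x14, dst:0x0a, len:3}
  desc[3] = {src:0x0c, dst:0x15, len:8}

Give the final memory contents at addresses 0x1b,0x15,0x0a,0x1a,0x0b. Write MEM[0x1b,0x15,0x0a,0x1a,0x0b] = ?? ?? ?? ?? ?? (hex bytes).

  after D0: wrote 2B at 0x0b = 5d28
  after D1: wrote 4B at 0x18 = b3fd9cdf
  after D2: wrote 3B at 0x0a = c35d28
  after D3: wrote 8B at 0x15 = 280baccc9a40c2ca
query mem[0x1b]=0xc2, mem[0x15]=0x28, mem[0x0a]=0xc3, mem[0x1a]=0x40, mem[0x0b]=0x5d

MEM[0x1b,0x15,0x0a,0x1a,0x0b] = c2 28 c3 40 5d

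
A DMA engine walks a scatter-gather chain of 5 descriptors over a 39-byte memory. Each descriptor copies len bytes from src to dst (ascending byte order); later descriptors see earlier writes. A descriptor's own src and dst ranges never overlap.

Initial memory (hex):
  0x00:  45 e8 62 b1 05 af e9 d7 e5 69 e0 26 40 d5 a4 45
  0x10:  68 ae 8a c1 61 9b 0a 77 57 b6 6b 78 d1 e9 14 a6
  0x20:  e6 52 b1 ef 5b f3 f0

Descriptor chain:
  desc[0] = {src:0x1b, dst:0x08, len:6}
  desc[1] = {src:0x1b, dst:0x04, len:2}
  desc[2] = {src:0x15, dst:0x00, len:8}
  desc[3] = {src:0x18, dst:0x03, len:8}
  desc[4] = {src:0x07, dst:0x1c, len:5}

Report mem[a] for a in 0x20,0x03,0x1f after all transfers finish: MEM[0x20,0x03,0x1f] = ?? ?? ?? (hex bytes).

MEM[0x20,0x03,0x1f] = 14 57 a6

  after D0: wrote 6B at 0x08 = 78d1e914a6e6
  after D1: wrote 2B at 0x04 = 78d1
  after D2: wrote 8B at 0x00 = 9b0a7757b66b78d1
  after D3: wrote 8B at 0x03 = 57b66b78d1e914a6
  after D4: wrote 5B at 0x1c = d1e914a614
query mem[0x20]=0x14, mem[0x03]=0x57, mem[0x1f]=0xa6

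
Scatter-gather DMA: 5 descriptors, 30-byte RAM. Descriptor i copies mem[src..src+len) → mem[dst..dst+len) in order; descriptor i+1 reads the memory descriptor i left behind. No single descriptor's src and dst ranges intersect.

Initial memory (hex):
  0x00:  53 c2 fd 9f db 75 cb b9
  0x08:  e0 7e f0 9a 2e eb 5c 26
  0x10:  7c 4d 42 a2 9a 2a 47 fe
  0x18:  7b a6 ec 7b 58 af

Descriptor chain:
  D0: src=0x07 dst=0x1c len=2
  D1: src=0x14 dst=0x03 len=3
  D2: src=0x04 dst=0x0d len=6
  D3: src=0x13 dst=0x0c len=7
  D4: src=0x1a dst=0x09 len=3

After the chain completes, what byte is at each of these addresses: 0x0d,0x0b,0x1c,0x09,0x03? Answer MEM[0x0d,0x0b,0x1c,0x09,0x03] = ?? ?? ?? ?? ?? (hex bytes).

MEM[0x0d,0x0b,0x1c,0x09,0x03] = 9a b9 b9 ec 9a

  after D0: wrote 2B at 0x1c = b9e0
  after D1: wrote 3B at 0x03 = 9a2a47
  after D2: wrote 6B at 0x0d = 2a47cbb9e07e
  after D3: wrote 7B at 0x0c = a29a2a47fe7ba6
  after D4: wrote 3B at 0x09 = ec7bb9
query mem[0x0d]=0x9a, mem[0x0b]=0xb9, mem[0x1c]=0xb9, mem[0x09]=0xec, mem[0x03]=0x9a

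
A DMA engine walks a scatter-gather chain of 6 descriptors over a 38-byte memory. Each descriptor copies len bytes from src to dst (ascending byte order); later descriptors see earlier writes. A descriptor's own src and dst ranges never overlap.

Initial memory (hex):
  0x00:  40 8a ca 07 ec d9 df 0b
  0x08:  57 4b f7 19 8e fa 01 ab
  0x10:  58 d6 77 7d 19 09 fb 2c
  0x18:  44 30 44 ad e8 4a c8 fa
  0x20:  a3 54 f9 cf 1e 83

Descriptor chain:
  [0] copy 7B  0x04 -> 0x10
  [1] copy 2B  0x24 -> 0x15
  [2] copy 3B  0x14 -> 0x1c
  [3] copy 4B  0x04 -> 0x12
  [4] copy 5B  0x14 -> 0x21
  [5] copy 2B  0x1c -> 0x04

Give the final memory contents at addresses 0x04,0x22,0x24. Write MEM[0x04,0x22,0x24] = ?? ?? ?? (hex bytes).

D0: mem[0x10..0x16] <- [ec d9 df 0b 57 4b f7]
D1: mem[0x15..0x16] <- [1e 83]
D2: mem[0x1c..0x1e] <- [57 1e 83]
D3: mem[0x12..0x15] <- [ec d9 df 0b]
D4: mem[0x21..0x25] <- [df 0b 83 2c 44]
D5: mem[0x04..0x05] <- [57 1e]
query mem[0x04]=0x57, mem[0x22]=0x0b, mem[0x24]=0x2c

MEM[0x04,0x22,0x24] = 57 0b 2c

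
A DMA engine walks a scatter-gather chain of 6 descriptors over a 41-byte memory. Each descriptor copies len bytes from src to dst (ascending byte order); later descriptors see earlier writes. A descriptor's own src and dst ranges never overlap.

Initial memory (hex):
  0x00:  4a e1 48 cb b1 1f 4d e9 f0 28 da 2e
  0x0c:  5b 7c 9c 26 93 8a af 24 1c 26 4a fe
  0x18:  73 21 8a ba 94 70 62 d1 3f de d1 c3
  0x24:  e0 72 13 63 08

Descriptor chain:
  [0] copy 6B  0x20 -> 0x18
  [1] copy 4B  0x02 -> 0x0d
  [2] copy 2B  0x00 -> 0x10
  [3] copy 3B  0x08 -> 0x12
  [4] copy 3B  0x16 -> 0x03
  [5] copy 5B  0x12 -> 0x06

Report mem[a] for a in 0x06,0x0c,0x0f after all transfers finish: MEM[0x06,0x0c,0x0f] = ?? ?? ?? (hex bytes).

MEM[0x06,0x0c,0x0f] = f0 5b b1

[0] 0x20->0x18 len=6 : 3f de d1 c3 e0 72
[1] 0x02->0x0d len=4 : 48 cb b1 1f
[2] 0x00->0x10 len=2 : 4a e1
[3] 0x08->0x12 len=3 : f0 28 da
[4] 0x16->0x03 len=3 : 4a fe 3f
[5] 0x12->0x06 len=5 : f0 28 da 26 4a
query mem[0x06]=0xf0, mem[0x0c]=0x5b, mem[0x0f]=0xb1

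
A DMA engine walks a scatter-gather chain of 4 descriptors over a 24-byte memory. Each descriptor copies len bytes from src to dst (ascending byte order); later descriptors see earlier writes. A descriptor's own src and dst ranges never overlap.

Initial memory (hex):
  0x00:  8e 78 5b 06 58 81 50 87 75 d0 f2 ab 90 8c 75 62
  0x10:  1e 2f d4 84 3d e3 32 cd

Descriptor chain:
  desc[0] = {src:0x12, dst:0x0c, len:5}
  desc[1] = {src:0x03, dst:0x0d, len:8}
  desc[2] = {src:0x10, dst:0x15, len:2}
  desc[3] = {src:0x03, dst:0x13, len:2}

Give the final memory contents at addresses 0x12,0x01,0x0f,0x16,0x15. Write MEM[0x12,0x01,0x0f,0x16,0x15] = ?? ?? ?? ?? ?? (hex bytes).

  after D0: wrote 5B at 0x0c = d4843de332
  after D1: wrote 8B at 0x0d = 065881508775d0f2
  after D2: wrote 2B at 0x15 = 5087
  after D3: wrote 2B at 0x13 = 0658
query mem[0x12]=0x75, mem[0x01]=0x78, mem[0x0f]=0x81, mem[0x16]=0x87, mem[0x15]=0x50

MEM[0x12,0x01,0x0f,0x16,0x15] = 75 78 81 87 50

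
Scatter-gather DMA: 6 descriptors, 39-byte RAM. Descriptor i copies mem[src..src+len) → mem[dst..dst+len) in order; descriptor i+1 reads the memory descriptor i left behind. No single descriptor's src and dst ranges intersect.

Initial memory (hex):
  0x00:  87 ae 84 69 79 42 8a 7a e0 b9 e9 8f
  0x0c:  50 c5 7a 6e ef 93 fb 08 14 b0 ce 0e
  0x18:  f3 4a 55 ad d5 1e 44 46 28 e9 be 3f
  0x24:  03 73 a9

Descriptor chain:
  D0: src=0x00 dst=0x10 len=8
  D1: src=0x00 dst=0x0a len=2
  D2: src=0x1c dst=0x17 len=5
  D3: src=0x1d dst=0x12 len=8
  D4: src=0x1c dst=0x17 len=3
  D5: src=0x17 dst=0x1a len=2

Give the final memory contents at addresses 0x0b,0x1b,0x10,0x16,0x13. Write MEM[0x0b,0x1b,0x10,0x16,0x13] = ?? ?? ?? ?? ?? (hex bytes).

MEM[0x0b,0x1b,0x10,0x16,0x13] = ae 1e 87 e9 44

[0] 0x00->0x10 len=8 : 87 ae 84 69 79 42 8a 7a
[1] 0x00->0x0a len=2 : 87 ae
[2] 0x1c->0x17 len=5 : d5 1e 44 46 28
[3] 0x1d->0x12 len=8 : 1e 44 46 28 e9 be 3f 03
[4] 0x1c->0x17 len=3 : d5 1e 44
[5] 0x17->0x1a len=2 : d5 1e
query mem[0x0b]=0xae, mem[0x1b]=0x1e, mem[0x10]=0x87, mem[0x16]=0xe9, mem[0x13]=0x44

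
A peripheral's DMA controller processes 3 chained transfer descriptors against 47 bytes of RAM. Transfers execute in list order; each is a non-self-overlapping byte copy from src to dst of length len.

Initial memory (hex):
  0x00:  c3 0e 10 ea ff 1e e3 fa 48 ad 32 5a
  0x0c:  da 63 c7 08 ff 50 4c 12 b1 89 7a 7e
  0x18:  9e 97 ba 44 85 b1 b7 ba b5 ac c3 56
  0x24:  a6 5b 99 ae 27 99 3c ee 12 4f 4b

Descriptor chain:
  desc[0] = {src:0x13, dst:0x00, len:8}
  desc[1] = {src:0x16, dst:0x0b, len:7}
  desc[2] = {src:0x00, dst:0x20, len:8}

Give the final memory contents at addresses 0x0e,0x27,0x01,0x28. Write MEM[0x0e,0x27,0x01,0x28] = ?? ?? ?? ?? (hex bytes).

  after D0: wrote 8B at 0x00 = 12b1897a7e9e97ba
  after D1: wrote 7B at 0x0b = 7a7e9e97ba4485
  after D2: wrote 8B at 0x20 = 12b1897a7e9e97ba
query mem[0x0e]=0x97, mem[0x27]=0xba, mem[0x01]=0xb1, mem[0x28]=0x27

MEM[0x0e,0x27,0x01,0x28] = 97 ba b1 27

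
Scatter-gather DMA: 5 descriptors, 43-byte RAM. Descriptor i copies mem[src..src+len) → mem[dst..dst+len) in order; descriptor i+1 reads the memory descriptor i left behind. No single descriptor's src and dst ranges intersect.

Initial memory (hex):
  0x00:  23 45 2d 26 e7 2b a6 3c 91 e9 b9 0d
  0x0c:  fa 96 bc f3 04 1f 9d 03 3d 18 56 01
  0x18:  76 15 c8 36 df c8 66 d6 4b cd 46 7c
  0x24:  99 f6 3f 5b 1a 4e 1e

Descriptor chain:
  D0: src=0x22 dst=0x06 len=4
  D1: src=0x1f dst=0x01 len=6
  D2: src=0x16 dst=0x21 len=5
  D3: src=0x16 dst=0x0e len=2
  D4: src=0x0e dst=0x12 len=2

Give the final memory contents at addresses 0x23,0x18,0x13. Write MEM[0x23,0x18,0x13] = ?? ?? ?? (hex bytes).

MEM[0x23,0x18,0x13] = 76 76 01

  after D0: wrote 4B at 0x06 = 467c99f6
  after D1: wrote 6B at 0x01 = d64bcd467c99
  after D2: wrote 5B at 0x21 = 56017615c8
  after D3: wrote 2B at 0x0e = 5601
  after D4: wrote 2B at 0x12 = 5601
query mem[0x23]=0x76, mem[0x18]=0x76, mem[0x13]=0x01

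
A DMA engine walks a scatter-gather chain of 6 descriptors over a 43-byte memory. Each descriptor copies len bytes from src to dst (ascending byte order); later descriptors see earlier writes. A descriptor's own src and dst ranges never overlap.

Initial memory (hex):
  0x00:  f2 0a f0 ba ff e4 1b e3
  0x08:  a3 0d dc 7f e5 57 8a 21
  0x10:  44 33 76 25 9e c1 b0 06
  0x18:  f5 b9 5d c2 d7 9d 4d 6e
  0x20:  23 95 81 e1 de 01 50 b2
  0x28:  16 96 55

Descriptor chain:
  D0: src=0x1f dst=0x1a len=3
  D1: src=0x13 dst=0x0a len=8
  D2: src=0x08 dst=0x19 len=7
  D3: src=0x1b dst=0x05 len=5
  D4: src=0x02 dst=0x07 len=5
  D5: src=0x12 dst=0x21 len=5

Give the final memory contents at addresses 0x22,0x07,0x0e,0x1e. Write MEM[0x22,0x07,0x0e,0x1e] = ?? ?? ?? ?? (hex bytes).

MEM[0x22,0x07,0x0e,0x1e] = 25 f0 06 b0

  after D0: wrote 3B at 0x1a = 6e2395
  after D1: wrote 8B at 0x0a = 259ec1b006f5b96e
  after D2: wrote 7B at 0x19 = a30d259ec1b006
  after D3: wrote 5B at 0x05 = 259ec1b006
  after D4: wrote 5B at 0x07 = f0baff259e
  after D5: wrote 5B at 0x21 = 76259ec1b0
query mem[0x22]=0x25, mem[0x07]=0xf0, mem[0x0e]=0x06, mem[0x1e]=0xb0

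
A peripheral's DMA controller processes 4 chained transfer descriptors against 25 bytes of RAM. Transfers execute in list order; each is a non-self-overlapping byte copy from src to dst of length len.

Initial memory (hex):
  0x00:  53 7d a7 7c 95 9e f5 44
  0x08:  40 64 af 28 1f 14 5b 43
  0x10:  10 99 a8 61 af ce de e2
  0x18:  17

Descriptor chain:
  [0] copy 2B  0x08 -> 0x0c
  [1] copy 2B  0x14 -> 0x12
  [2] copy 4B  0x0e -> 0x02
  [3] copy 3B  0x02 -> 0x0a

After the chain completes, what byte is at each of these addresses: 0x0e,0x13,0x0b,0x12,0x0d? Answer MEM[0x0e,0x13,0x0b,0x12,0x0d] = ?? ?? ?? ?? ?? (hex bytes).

#0 dst[0x0c+2] := {0x40,0x64}
#1 dst[0x12+2] := {0xaf,0xce}
#2 dst[0x02+4] := {0x5b,0x43,0x10,0x99}
#3 dst[0x0a+3] := {0x5b,0x43,0x10}
query mem[0x0e]=0x5b, mem[0x13]=0xce, mem[0x0b]=0x43, mem[0x12]=0xaf, mem[0x0d]=0x64

MEM[0x0e,0x13,0x0b,0x12,0x0d] = 5b ce 43 af 64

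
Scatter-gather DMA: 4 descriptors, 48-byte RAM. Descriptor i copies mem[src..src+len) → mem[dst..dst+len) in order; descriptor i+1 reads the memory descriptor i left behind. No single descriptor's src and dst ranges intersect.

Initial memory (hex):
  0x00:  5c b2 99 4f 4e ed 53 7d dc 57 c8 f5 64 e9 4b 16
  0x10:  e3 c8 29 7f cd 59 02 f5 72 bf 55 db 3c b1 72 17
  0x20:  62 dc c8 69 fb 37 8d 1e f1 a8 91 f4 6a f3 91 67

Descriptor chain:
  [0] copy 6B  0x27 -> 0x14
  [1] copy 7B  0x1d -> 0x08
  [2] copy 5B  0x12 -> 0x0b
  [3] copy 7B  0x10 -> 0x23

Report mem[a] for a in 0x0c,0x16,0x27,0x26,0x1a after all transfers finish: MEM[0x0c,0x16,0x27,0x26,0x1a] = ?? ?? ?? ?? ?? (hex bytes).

  after D0: wrote 6B at 0x14 = 1ef1a891f46a
  after D1: wrote 7B at 0x08 = b1721762dcc869
  after D2: wrote 5B at 0x0b = 297f1ef1a8
  after D3: wrote 7B at 0x23 = e3c8297f1ef1a8
query mem[0x0c]=0x7f, mem[0x16]=0xa8, mem[0x27]=0x1e, mem[0x26]=0x7f, mem[0x1a]=0x55

MEM[0x0c,0x16,0x27,0x26,0x1a] = 7f a8 1e 7f 55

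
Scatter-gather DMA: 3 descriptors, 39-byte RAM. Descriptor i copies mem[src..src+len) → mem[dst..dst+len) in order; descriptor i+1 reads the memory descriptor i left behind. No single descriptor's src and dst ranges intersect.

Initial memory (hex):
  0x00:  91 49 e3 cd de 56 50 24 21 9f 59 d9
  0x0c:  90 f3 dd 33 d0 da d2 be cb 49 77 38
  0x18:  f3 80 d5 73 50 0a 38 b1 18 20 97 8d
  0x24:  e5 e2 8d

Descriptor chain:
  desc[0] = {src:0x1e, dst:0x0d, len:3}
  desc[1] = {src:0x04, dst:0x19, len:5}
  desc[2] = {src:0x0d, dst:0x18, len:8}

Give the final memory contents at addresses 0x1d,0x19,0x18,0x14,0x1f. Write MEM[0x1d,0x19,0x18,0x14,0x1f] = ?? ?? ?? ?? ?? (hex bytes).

MEM[0x1d,0x19,0x18,0x14,0x1f] = d2 b1 38 cb cb

  after D0: wrote 3B at 0x0d = 38b118
  after D1: wrote 5B at 0x19 = de56502421
  after D2: wrote 8B at 0x18 = 38b118d0dad2becb
query mem[0x1d]=0xd2, mem[0x19]=0xb1, mem[0x18]=0x38, mem[0x14]=0xcb, mem[0x1f]=0xcb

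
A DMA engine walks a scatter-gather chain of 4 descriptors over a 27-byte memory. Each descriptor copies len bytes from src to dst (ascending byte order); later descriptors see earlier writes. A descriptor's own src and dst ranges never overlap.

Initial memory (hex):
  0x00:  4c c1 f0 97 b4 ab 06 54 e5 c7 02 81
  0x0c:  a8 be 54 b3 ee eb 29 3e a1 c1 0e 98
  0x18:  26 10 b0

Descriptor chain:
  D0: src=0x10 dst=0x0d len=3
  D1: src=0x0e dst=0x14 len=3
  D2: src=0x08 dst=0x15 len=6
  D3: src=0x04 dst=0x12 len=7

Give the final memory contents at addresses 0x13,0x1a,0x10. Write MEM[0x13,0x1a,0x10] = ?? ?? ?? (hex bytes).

  after D0: wrote 3B at 0x0d = eeeb29
  after D1: wrote 3B at 0x14 = eb29ee
  after D2: wrote 6B at 0x15 = e5c70281a8ee
  after D3: wrote 7B at 0x12 = b4ab0654e5c702
query mem[0x13]=0xab, mem[0x1a]=0xee, mem[0x10]=0xee

MEM[0x13,0x1a,0x10] = ab ee ee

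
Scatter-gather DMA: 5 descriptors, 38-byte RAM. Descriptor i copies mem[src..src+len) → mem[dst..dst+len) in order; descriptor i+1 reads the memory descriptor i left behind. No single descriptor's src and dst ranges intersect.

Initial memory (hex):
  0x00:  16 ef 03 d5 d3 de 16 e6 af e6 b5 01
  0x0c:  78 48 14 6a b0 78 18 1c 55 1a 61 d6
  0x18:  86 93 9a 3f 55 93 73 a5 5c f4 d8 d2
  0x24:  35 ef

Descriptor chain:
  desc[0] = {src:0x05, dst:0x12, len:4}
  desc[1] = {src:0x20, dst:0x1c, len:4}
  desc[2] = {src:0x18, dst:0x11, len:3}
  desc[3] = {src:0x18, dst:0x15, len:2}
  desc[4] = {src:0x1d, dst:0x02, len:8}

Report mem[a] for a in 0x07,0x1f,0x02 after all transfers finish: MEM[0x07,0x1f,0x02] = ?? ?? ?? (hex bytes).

MEM[0x07,0x1f,0x02] = d8 d2 f4

[0] 0x05->0x12 len=4 : de 16 e6 af
[1] 0x20->0x1c len=4 : 5c f4 d8 d2
[2] 0x18->0x11 len=3 : 86 93 9a
[3] 0x18->0x15 len=2 : 86 93
[4] 0x1d->0x02 len=8 : f4 d8 d2 5c f4 d8 d2 35
query mem[0x07]=0xd8, mem[0x1f]=0xd2, mem[0x02]=0xf4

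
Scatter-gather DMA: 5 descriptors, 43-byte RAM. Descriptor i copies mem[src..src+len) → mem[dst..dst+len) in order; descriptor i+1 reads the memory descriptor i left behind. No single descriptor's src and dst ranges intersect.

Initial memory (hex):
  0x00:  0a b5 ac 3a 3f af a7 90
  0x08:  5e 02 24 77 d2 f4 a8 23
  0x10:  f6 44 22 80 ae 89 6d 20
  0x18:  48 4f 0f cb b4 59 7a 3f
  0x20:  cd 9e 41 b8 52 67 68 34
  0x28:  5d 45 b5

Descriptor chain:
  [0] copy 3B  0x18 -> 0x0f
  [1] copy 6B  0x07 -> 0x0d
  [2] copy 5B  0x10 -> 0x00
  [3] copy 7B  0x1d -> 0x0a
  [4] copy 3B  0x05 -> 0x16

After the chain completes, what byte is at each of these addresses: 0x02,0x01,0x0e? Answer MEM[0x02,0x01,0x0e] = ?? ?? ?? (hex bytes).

MEM[0x02,0x01,0x0e] = d2 77 9e

D0: mem[0x0f..0x11] <- [48 4f 0f]
D1: mem[0x0d..0x12] <- [90 5e 02 24 77 d2]
D2: mem[0x00..0x04] <- [24 77 d2 80 ae]
D3: mem[0x0a..0x10] <- [59 7a 3f cd 9e 41 b8]
D4: mem[0x16..0x18] <- [af a7 90]
query mem[0x02]=0xd2, mem[0x01]=0x77, mem[0x0e]=0x9e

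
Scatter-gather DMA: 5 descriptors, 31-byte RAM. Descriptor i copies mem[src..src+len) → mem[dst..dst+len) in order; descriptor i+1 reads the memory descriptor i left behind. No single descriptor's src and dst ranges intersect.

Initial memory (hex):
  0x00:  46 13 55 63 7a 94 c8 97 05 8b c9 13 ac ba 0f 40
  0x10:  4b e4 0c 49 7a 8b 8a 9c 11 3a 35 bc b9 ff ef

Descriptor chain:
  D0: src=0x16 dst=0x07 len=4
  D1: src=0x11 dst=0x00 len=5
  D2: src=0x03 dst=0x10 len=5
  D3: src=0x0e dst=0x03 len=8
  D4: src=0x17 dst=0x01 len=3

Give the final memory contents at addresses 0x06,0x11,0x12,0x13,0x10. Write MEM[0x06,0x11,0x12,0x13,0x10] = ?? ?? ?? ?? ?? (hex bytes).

MEM[0x06,0x11,0x12,0x13,0x10] = 8b 8b 94 c8 7a

D0: mem[0x07..0x0a] <- [8a 9c 11 3a]
D1: mem[0x00..0x04] <- [e4 0c 49 7a 8b]
D2: mem[0x10..0x14] <- [7a 8b 94 c8 8a]
D3: mem[0x03..0x0a] <- [0f 40 7a 8b 94 c8 8a 8b]
D4: mem[0x01..0x03] <- [9c 11 3a]
query mem[0x06]=0x8b, mem[0x11]=0x8b, mem[0x12]=0x94, mem[0x13]=0xc8, mem[0x10]=0x7a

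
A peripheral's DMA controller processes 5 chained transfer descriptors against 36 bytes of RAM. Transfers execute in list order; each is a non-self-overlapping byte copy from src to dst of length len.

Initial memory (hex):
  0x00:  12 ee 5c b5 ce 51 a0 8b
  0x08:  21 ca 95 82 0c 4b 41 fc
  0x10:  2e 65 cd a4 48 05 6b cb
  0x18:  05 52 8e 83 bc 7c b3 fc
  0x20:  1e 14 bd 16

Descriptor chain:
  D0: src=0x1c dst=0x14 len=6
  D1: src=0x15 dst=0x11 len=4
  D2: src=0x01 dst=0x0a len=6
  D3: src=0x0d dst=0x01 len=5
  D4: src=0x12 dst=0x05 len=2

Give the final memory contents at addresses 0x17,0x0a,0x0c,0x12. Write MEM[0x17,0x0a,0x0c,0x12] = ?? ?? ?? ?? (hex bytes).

  after D0: wrote 6B at 0x14 = bc7cb3fc1e14
  after D1: wrote 4B at 0x11 = 7cb3fc1e
  after D2: wrote 6B at 0x0a = ee5cb5ce51a0
  after D3: wrote 5B at 0x01 = ce51a02e7c
  after D4: wrote 2B at 0x05 = b3fc
query mem[0x17]=0xfc, mem[0x0a]=0xee, mem[0x0c]=0xb5, mem[0x12]=0xb3

MEM[0x17,0x0a,0x0c,0x12] = fc ee b5 b3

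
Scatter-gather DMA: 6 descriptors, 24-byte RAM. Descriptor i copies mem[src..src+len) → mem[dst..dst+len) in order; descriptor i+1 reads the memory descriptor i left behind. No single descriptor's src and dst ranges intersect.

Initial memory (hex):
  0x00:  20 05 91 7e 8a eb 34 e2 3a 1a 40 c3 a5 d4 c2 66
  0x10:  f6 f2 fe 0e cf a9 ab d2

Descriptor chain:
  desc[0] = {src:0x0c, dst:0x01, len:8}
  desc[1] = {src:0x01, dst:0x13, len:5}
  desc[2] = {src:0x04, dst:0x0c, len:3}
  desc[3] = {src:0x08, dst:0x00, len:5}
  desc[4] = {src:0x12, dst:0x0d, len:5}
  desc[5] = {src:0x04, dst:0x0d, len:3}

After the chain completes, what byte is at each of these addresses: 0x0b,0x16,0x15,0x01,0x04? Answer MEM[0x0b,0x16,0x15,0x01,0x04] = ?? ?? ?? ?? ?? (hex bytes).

  after D0: wrote 8B at 0x01 = a5d4c266f6f2fe0e
  after D1: wrote 5B at 0x13 = a5d4c266f6
  after D2: wrote 3B at 0x0c = 66f6f2
  after D3: wrote 5B at 0x00 = 0e1a40c366
  after D4: wrote 5B at 0x0d = fea5d4c266
  after D5: wrote 3B at 0x0d = 66f6f2
query mem[0x0b]=0xc3, mem[0x16]=0x66, mem[0x15]=0xc2, mem[0x01]=0x1a, mem[0x04]=0x66

MEM[0x0b,0x16,0x15,0x01,0x04] = c3 66 c2 1a 66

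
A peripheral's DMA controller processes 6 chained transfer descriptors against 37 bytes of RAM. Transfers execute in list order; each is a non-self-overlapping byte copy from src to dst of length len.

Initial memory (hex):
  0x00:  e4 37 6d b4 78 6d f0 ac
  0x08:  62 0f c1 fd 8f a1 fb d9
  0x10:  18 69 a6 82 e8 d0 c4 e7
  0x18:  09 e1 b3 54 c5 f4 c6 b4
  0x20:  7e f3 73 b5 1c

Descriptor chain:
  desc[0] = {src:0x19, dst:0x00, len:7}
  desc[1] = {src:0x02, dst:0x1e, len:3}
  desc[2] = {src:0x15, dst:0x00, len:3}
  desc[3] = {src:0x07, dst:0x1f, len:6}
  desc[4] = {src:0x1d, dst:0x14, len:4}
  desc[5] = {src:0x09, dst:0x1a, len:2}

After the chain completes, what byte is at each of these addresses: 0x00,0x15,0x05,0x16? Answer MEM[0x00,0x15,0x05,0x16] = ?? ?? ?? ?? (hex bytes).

MEM[0x00,0x15,0x05,0x16] = d0 54 c6 ac

[0] 0x19->0x00 len=7 : e1 b3 54 c5 f4 c6 b4
[1] 0x02->0x1e len=3 : 54 c5 f4
[2] 0x15->0x00 len=3 : d0 c4 e7
[3] 0x07->0x1f len=6 : ac 62 0f c1 fd 8f
[4] 0x1d->0x14 len=4 : f4 54 ac 62
[5] 0x09->0x1a len=2 : 0f c1
query mem[0x00]=0xd0, mem[0x15]=0x54, mem[0x05]=0xc6, mem[0x16]=0xac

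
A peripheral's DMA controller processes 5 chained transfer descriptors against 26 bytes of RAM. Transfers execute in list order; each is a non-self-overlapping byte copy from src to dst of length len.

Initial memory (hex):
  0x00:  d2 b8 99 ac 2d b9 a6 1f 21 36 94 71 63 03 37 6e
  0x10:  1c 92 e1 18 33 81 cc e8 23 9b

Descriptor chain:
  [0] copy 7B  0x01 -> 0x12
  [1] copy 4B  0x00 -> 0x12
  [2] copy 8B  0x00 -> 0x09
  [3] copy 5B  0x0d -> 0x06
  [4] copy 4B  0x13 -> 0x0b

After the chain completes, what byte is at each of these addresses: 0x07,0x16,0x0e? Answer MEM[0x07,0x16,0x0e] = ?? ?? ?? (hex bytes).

[0] 0x01->0x12 len=7 : b8 99 ac 2d b9 a6 1f
[1] 0x00->0x12 len=4 : d2 b8 99 ac
[2] 0x00->0x09 len=8 : d2 b8 99 ac 2d b9 a6 1f
[3] 0x0d->0x06 len=5 : 2d b9 a6 1f 92
[4] 0x13->0x0b len=4 : b8 99 ac b9
query mem[0x07]=0xb9, mem[0x16]=0xb9, mem[0x0e]=0xb9

MEM[0x07,0x16,0x0e] = b9 b9 b9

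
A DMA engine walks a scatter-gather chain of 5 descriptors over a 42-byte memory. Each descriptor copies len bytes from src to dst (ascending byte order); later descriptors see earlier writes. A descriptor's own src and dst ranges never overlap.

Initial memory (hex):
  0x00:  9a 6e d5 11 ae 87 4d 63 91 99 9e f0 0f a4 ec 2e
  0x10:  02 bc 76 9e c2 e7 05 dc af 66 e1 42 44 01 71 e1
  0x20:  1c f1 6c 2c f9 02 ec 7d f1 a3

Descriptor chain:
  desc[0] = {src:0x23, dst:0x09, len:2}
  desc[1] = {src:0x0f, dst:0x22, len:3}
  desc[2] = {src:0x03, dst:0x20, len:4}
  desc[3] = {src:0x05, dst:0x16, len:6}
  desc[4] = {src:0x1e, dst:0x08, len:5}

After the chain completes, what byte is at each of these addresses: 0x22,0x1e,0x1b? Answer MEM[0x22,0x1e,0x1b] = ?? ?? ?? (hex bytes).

MEM[0x22,0x1e,0x1b] = 87 71 f9

#0 dst[0x09+2] := {0x2c,0xf9}
#1 dst[0x22+3] := {0x2e,0x02,0xbc}
#2 dst[0x20+4] := {0x11,0xae,0x87,0x4d}
#3 dst[0x16+6] := {0x87,0x4d,0x63,0x91,0x2c,0xf9}
#4 dst[0x08+5] := {0x71,0xe1,0x11,0xae,0x87}
query mem[0x22]=0x87, mem[0x1e]=0x71, mem[0x1b]=0xf9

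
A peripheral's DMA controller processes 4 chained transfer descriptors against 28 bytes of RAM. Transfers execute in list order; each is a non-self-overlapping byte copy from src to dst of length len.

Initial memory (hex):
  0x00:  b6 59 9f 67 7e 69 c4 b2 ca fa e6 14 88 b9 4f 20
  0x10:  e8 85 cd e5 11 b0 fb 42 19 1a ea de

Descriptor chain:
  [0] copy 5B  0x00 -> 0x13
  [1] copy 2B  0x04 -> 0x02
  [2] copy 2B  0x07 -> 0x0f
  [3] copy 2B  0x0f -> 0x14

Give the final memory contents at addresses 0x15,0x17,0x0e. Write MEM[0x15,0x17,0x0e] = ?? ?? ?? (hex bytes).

[0] 0x00->0x13 len=5 : b6 59 9f 67 7e
[1] 0x04->0x02 len=2 : 7e 69
[2] 0x07->0x0f len=2 : b2 ca
[3] 0x0f->0x14 len=2 : b2 ca
query mem[0x15]=0xca, mem[0x17]=0x7e, mem[0x0e]=0x4f

MEM[0x15,0x17,0x0e] = ca 7e 4f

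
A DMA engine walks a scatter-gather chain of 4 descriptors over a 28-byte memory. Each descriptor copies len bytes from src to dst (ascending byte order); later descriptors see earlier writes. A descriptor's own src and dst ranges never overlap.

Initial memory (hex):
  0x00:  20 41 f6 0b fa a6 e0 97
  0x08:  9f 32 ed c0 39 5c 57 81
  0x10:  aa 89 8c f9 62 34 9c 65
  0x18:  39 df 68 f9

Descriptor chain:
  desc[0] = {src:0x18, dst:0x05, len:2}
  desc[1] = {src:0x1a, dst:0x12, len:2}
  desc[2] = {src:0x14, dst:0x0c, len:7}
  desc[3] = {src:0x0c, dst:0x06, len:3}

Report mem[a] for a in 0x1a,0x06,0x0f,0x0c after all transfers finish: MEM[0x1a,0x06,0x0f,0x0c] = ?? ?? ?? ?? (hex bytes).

[0] 0x18->0x05 len=2 : 39 df
[1] 0x1a->0x12 len=2 : 68 f9
[2] 0x14->0x0c len=7 : 62 34 9c 65 39 df 68
[3] 0x0c->0x06 len=3 : 62 34 9c
query mem[0x1a]=0x68, mem[0x06]=0x62, mem[0x0f]=0x65, mem[0x0c]=0x62

MEM[0x1a,0x06,0x0f,0x0c] = 68 62 65 62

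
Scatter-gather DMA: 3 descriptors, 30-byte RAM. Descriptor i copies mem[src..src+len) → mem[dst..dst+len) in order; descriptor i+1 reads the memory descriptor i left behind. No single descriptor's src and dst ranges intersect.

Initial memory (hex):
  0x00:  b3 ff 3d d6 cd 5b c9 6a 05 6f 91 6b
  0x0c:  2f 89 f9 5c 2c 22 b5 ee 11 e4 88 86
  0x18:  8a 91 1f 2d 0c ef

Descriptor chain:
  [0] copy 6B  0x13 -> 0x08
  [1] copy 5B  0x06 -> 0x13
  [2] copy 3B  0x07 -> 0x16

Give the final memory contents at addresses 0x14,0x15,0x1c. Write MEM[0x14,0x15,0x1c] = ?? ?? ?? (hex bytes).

MEM[0x14,0x15,0x1c] = 6a ee 0c

#0 dst[0x08+6] := {0xee,0x11,0xe4,0x88,0x86,0x8a}
#1 dst[0x13+5] := {0xc9,0x6a,0xee,0x11,0xe4}
#2 dst[0x16+3] := {0x6a,0xee,0x11}
query mem[0x14]=0x6a, mem[0x15]=0xee, mem[0x1c]=0x0c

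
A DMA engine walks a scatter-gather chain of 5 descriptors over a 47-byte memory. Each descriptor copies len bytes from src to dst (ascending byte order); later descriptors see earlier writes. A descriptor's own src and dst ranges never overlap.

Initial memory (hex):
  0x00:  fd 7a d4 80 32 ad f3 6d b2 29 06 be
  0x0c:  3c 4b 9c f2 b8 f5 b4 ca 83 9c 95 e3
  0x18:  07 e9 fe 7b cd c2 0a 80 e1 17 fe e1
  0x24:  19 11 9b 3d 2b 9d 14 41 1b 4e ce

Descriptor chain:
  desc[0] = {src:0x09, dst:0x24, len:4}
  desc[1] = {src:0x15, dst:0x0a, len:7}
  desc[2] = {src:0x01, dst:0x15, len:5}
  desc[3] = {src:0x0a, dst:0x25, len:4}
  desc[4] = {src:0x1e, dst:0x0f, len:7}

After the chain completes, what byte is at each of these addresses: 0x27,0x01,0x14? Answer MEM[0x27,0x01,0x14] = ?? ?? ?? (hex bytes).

D0: mem[0x24..0x27] <- [29 06 be 3c]
D1: mem[0x0a..0x10] <- [9c 95 e3 07 e9 fe 7b]
D2: mem[0x15..0x19] <- [7a d4 80 32 ad]
D3: mem[0x25..0x28] <- [9c 95 e3 07]
D4: mem[0x0f..0x15] <- [0a 80 e1 17 fe e1 29]
query mem[0x27]=0xe3, mem[0x01]=0x7a, mem[0x14]=0xe1

MEM[0x27,0x01,0x14] = e3 7a e1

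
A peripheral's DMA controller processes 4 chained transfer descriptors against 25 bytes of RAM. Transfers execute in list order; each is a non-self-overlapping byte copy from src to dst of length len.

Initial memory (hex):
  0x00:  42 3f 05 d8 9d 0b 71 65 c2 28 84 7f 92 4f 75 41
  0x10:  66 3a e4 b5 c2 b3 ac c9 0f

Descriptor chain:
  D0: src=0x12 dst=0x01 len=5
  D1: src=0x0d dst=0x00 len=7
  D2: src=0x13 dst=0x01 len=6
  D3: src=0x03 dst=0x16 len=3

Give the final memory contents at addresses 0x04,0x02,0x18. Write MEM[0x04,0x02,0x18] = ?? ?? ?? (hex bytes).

MEM[0x04,0x02,0x18] = ac c2 c9

[0] 0x12->0x01 len=5 : e4 b5 c2 b3 ac
[1] 0x0d->0x00 len=7 : 4f 75 41 66 3a e4 b5
[2] 0x13->0x01 len=6 : b5 c2 b3 ac c9 0f
[3] 0x03->0x16 len=3 : b3 ac c9
query mem[0x04]=0xac, mem[0x02]=0xc2, mem[0x18]=0xc9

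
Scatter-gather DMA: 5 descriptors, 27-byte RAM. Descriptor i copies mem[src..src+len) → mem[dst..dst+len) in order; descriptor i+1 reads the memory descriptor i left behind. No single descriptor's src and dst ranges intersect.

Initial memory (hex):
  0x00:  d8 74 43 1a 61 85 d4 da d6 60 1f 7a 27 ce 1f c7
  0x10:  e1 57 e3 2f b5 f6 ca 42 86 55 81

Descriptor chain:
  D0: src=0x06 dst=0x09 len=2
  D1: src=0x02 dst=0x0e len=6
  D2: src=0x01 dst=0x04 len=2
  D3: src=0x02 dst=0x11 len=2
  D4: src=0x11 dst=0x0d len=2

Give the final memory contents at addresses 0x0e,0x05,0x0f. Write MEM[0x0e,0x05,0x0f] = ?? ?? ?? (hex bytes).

D0: mem[0x09..0x0a] <- [d4 da]
D1: mem[0x0e..0x13] <- [43 1a 61 85 d4 da]
D2: mem[0x04..0x05] <- [74 43]
D3: mem[0x11..0x12] <- [43 1a]
D4: mem[0x0d..0x0e] <- [43 1a]
query mem[0x0e]=0x1a, mem[0x05]=0x43, mem[0x0f]=0x1a

MEM[0x0e,0x05,0x0f] = 1a 43 1a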